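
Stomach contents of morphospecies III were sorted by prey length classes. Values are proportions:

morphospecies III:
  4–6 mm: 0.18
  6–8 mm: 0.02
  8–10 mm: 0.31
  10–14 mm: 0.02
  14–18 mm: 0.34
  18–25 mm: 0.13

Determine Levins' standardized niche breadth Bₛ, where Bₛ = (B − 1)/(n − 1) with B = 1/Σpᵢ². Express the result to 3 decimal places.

Σpᵢ² = 0.18² + 0.02² + 0.31² + 0.02² + 0.34² + 0.13² = 0.0324 + 0.0004 + 0.0961 + 0.0004 + 0.1156 + 0.0169 = 0.2618
B = 1 / 0.2618 = 3.81971
Bₛ = (B − 1)/(n − 1) = (3.81971 − 1)/(6 − 1) = 2.81971/5 = 0.56394

0.564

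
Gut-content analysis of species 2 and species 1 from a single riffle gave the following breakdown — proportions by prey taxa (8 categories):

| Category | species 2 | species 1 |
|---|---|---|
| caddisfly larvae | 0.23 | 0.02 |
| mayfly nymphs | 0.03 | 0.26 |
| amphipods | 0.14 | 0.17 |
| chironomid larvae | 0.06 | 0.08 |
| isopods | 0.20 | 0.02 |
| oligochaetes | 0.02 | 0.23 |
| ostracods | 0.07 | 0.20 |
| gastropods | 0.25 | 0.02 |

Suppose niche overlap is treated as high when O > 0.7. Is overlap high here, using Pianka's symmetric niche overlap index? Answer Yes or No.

Σ p₁ᵢp₂ᵢ = 0.0046 + 0.0078 + 0.0238 + 0.0048 + 0.0040 + 0.0046 + 0.0140 + 0.0050 = 0.0686
Σp_1ᵢ² = 0.23² + 0.03² + 0.14² + 0.06² + 0.20² + 0.02² + 0.07² + 0.25² = 0.0529 + 0.0009 + 0.0196 + 0.0036 + 0.0400 + 0.0004 + 0.0049 + 0.0625 = 0.1848
Σp_2ᵢ² = 0.02² + 0.26² + 0.17² + 0.08² + 0.02² + 0.23² + 0.20² + 0.02² = 0.0004 + 0.0676 + 0.0289 + 0.0064 + 0.0004 + 0.0529 + 0.0400 + 0.0004 = 0.1970
O = 0.0686 / √(0.1848 × 0.1970) = 0.0686 / 0.19080 = 0.3595
O = 0.3595 < 0.7 → No.

No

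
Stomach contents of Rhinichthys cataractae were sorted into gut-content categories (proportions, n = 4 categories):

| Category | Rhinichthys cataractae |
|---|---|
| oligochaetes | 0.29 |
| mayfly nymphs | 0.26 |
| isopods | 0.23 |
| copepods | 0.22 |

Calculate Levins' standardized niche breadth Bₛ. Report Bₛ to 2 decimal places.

0.98

Σpᵢ² = 0.29² + 0.26² + 0.23² + 0.22² = 0.0841 + 0.0676 + 0.0529 + 0.0484 = 0.2530
B = 1 / 0.2530 = 3.9526
Bₛ = (B − 1)/(n − 1) = (3.9526 − 1)/(4 − 1) = 2.9526/3 = 0.9842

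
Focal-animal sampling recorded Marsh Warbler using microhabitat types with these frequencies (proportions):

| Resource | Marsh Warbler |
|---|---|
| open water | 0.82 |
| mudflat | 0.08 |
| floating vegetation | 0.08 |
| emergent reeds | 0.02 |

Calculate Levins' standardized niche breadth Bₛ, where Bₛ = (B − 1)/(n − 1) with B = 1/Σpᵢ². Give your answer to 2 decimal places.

Σpᵢ² = 0.82² + 0.08² + 0.08² + 0.02² = 0.6724 + 0.0064 + 0.0064 + 0.0004 = 0.6856
B = 1 / 0.6856 = 1.4586
Bₛ = (B − 1)/(n − 1) = (1.4586 − 1)/(4 − 1) = 0.4586/3 = 0.1529

0.15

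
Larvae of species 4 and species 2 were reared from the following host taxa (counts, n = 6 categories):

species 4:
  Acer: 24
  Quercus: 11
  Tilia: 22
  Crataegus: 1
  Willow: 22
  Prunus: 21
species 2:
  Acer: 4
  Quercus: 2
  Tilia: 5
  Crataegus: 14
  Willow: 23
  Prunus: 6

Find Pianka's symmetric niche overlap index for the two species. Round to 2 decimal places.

0.67

Proportions for species 4 (n=101): 24/101=0.2376, 11/101=0.1089, 22/101=0.2178, 1/101=0.0099, 22/101=0.2178, 21/101=0.2079
Proportions for species 2 (n=54): 4/54=0.0741, 2/54=0.0370, 5/54=0.0926, 14/54=0.2593, 23/54=0.4259, 6/54=0.1111
Σ p₁ᵢp₂ᵢ = 0.017606 + 0.004029 + 0.020168 + 0.002567 + 0.092761 + 0.023098 = 0.160229
Σp_1ᵢ² = 0.2376² + 0.1089² + 0.2178² + 0.0099² + 0.2178² + 0.2079² = 0.056454 + 0.011859 + 0.047437 + 0.000098 + 0.047437 + 0.043222 = 0.206507
Σp_2ᵢ² = 0.0741² + 0.0370² + 0.0926² + 0.2593² + 0.4259² + 0.1111² = 0.005491 + 0.001369 + 0.008575 + 0.067236 + 0.181391 + 0.012343 = 0.276405
O = 0.160229 / √(0.206507 × 0.276405) = 0.160229 / 0.2389133 = 0.6707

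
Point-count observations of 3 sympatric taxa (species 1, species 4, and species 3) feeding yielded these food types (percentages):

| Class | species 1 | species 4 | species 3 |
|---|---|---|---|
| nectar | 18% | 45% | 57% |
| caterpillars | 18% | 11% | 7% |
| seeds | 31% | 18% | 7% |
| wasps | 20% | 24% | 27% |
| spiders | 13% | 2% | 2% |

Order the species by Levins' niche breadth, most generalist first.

Convert percentages to proportions (divide by 100).
Σp_1ᵢ² = 0.18² + 0.18² + 0.31² + 0.20² + 0.13² = 0.0324 + 0.0324 + 0.0961 + 0.0400 + 0.0169 = 0.2178
B_1 = 1 / 0.2178 = 4.5914
Σp_4ᵢ² = 0.45² + 0.11² + 0.18² + 0.24² + 0.02² = 0.2025 + 0.0121 + 0.0324 + 0.0576 + 0.0004 = 0.3050
B_4 = 1 / 0.3050 = 3.2787
Σp_3ᵢ² = 0.57² + 0.07² + 0.07² + 0.27² + 0.02² = 0.3249 + 0.0049 + 0.0049 + 0.0729 + 0.0004 = 0.4080
B_3 = 1 / 0.4080 = 2.4510
Ranking by B (broadest → narrowest): species 1 (4.59) > species 4 (3.28) > species 3 (2.45)

species 1 > species 4 > species 3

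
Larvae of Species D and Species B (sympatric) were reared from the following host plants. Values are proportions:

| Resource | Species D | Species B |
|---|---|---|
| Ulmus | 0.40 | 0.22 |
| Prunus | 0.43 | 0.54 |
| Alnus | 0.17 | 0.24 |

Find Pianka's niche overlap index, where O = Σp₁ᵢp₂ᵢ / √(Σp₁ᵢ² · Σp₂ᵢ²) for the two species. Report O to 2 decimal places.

Σ p₁ᵢp₂ᵢ = 0.0880 + 0.2322 + 0.0408 = 0.3610
Σp_1ᵢ² = 0.40² + 0.43² + 0.17² = 0.1600 + 0.1849 + 0.0289 = 0.3738
Σp_2ᵢ² = 0.22² + 0.54² + 0.24² = 0.0484 + 0.2916 + 0.0576 = 0.3976
O = 0.3610 / √(0.3738 × 0.3976) = 0.3610 / 0.38552 = 0.9364

0.94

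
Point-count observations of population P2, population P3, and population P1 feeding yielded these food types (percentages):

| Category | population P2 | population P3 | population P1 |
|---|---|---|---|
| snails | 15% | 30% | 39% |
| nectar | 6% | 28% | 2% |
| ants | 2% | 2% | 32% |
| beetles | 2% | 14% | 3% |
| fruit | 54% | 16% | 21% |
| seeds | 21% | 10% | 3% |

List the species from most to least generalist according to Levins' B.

population P3 > population P1 > population P2

Convert percentages to proportions (divide by 100).
Σp_P2ᵢ² = 0.15² + 0.06² + 0.02² + 0.02² + 0.54² + 0.21² = 0.0225 + 0.0036 + 0.0004 + 0.0004 + 0.2916 + 0.0441 = 0.3626
B_P2 = 1 / 0.3626 = 2.7579
Σp_P3ᵢ² = 0.30² + 0.28² + 0.02² + 0.14² + 0.16² + 0.10² = 0.0900 + 0.0784 + 0.0004 + 0.0196 + 0.0256 + 0.0100 = 0.2240
B_P3 = 1 / 0.2240 = 4.4643
Σp_P1ᵢ² = 0.39² + 0.02² + 0.32² + 0.03² + 0.21² + 0.03² = 0.1521 + 0.0004 + 0.1024 + 0.0009 + 0.0441 + 0.0009 = 0.3008
B_P1 = 1 / 0.3008 = 3.3245
Ranking by B (broadest → narrowest): population P3 (4.46) > population P1 (3.32) > population P2 (2.76)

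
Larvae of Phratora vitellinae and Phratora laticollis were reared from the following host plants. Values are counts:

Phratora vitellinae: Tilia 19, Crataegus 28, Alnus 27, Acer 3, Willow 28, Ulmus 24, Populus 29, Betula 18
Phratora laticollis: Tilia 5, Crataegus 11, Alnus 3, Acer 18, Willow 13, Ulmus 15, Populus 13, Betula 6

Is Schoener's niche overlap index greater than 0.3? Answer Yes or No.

Proportions for Phratora vitellinae (n=176): 19/176=0.1080, 28/176=0.1591, 27/176=0.1534, 3/176=0.0170, 28/176=0.1591, 24/176=0.1364, 29/176=0.1648, 18/176=0.1023
Proportions for Phratora laticollis (n=84): 5/84=0.0595, 11/84=0.1310, 3/84=0.0357, 18/84=0.2143, 13/84=0.1548, 15/84=0.1786, 13/84=0.1548, 6/84=0.0714
Σ|p₁ᵢ − p₂ᵢ| = 0.0485 + 0.0281 + 0.1177 + 0.1973 + 0.0043 + 0.0422 + 0.0100 + 0.0309 = 0.4790
D = 1 − ½ × 0.4790 = 1 − 0.23950 = 0.76050
D = 0.76050 > 0.3 → Yes.

Yes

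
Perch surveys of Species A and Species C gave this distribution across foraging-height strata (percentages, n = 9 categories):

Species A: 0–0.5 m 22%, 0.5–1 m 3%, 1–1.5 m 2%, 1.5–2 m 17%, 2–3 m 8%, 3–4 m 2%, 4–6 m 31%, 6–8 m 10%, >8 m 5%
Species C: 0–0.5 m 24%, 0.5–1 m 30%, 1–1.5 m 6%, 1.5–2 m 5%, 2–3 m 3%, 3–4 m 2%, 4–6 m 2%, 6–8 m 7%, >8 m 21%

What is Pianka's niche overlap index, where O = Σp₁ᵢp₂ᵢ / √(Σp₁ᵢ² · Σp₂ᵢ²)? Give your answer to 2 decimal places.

0.49

Convert percentages to proportions (divide by 100).
Σ p₁ᵢp₂ᵢ = 0.0528 + 0.0090 + 0.0012 + 0.0085 + 0.0024 + 0.0004 + 0.0062 + 0.0070 + 0.0105 = 0.0980
Σp_1ᵢ² = 0.22² + 0.03² + 0.02² + 0.17² + 0.08² + 0.02² + 0.31² + 0.10² + 0.05² = 0.0484 + 0.0009 + 0.0004 + 0.0289 + 0.0064 + 0.0004 + 0.0961 + 0.0100 + 0.0025 = 0.1940
Σp_2ᵢ² = 0.24² + 0.30² + 0.06² + 0.05² + 0.03² + 0.02² + 0.02² + 0.07² + 0.21² = 0.0576 + 0.0900 + 0.0036 + 0.0025 + 0.0009 + 0.0004 + 0.0004 + 0.0049 + 0.0441 = 0.2044
O = 0.0980 / √(0.1940 × 0.2044) = 0.0980 / 0.19913 = 0.4921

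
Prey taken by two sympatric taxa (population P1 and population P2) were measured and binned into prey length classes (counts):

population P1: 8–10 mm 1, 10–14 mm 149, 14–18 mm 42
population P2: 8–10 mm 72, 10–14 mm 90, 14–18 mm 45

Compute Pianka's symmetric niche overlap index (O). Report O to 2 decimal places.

0.80

Proportions for population P1 (n=192): 1/192=0.0052, 149/192=0.7760, 42/192=0.2188
Proportions for population P2 (n=207): 72/207=0.3478, 90/207=0.4348, 45/207=0.2174
Σ p₁ᵢp₂ᵢ = 0.001809 + 0.337405 + 0.047567 = 0.386781
Σp_1ᵢ² = 0.0052² + 0.7760² + 0.2188² = 0.000027 + 0.602176 + 0.047873 = 0.650076
Σp_2ᵢ² = 0.3478² + 0.4348² + 0.2174² = 0.120965 + 0.189051 + 0.047263 = 0.357279
O = 0.386781 / √(0.650076 × 0.357279) = 0.386781 / 0.4819321 = 0.8026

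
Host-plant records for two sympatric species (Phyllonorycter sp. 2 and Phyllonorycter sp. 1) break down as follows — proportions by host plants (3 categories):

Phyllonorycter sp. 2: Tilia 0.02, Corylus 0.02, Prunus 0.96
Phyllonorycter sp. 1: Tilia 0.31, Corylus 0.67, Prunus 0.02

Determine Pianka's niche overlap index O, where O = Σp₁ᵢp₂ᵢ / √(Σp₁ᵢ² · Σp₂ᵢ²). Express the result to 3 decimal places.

0.055

Σ p₁ᵢp₂ᵢ = 0.0062 + 0.0134 + 0.0192 = 0.0388
Σp_1ᵢ² = 0.02² + 0.02² + 0.96² = 0.0004 + 0.0004 + 0.9216 = 0.9224
Σp_2ᵢ² = 0.31² + 0.67² + 0.02² = 0.0961 + 0.4489 + 0.0004 = 0.5454
O = 0.0388 / √(0.9224 × 0.5454) = 0.0388 / 0.709279 = 0.05470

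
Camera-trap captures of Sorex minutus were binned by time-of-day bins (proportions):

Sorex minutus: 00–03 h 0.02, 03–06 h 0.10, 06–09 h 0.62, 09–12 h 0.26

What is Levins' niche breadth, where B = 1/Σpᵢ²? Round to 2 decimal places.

2.16

Σpᵢ² = 0.02² + 0.10² + 0.62² + 0.26² = 0.0004 + 0.0100 + 0.3844 + 0.0676 = 0.4624
B = 1 / 0.4624 = 2.1626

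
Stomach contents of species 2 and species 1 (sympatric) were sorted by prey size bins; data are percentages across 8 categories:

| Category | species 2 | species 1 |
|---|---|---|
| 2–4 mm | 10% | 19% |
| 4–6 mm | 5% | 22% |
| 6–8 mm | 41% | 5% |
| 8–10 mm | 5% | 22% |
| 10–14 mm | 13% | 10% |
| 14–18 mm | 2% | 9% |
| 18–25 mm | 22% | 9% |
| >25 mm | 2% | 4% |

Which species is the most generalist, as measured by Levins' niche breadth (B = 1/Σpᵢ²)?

Convert percentages to proportions (divide by 100).
Σp_2ᵢ² = 0.10² + 0.05² + 0.41² + 0.05² + 0.13² + 0.02² + 0.22² + 0.02² = 0.0100 + 0.0025 + 0.1681 + 0.0025 + 0.0169 + 0.0004 + 0.0484 + 0.0004 = 0.2492
B_2 = 1 / 0.2492 = 4.0128
Σp_1ᵢ² = 0.19² + 0.22² + 0.05² + 0.22² + 0.10² + 0.09² + 0.09² + 0.04² = 0.0361 + 0.0484 + 0.0025 + 0.0484 + 0.0100 + 0.0081 + 0.0081 + 0.0016 = 0.1632
B_1 = 1 / 0.1632 = 6.1275
Highest B → broadest niche (most generalist): species 1 (B = 6.13).

species 1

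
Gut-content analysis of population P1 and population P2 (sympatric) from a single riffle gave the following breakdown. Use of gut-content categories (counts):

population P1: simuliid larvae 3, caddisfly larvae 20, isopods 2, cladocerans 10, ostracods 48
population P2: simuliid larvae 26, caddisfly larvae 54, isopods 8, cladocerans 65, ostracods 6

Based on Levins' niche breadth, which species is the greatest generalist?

population P2

Proportions for population P1 (n=83): 3/83=0.0361, 20/83=0.2410, 2/83=0.0241, 10/83=0.1205, 48/83=0.5783
Proportions for population P2 (n=159): 26/159=0.1635, 54/159=0.3396, 8/159=0.0503, 65/159=0.4088, 6/159=0.0377
Σp_P1ᵢ² = 0.0361² + 0.2410² + 0.0241² + 0.1205² + 0.5783² = 0.001303 + 0.058081 + 0.000581 + 0.014520 + 0.334431 = 0.408916
B_P1 = 1 / 0.408916 = 2.4455
Σp_P2ᵢ² = 0.1635² + 0.3396² + 0.0503² + 0.4088² + 0.0377² = 0.026732 + 0.115328 + 0.002530 + 0.167117 + 0.001421 = 0.313128
B_P2 = 1 / 0.313128 = 3.1936
Highest B → broadest niche (most generalist): population P2 (B = 3.19).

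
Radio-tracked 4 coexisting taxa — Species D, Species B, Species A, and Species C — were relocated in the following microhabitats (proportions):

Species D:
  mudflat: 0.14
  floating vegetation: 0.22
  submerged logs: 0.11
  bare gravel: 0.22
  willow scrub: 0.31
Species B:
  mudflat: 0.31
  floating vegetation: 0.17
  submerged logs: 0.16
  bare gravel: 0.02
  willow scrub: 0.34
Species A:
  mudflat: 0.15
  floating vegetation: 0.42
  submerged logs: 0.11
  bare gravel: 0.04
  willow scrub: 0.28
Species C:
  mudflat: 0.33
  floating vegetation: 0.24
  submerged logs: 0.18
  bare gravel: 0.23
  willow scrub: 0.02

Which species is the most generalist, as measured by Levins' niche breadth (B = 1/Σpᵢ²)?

Species D

Σp_Dᵢ² = 0.14² + 0.22² + 0.11² + 0.22² + 0.31² = 0.0196 + 0.0484 + 0.0121 + 0.0484 + 0.0961 = 0.2246
B_D = 1 / 0.2246 = 4.4524
Σp_Bᵢ² = 0.31² + 0.17² + 0.16² + 0.02² + 0.34² = 0.0961 + 0.0289 + 0.0256 + 0.0004 + 0.1156 = 0.2666
B_B = 1 / 0.2666 = 3.7509
Σp_Aᵢ² = 0.15² + 0.42² + 0.11² + 0.04² + 0.28² = 0.0225 + 0.1764 + 0.0121 + 0.0016 + 0.0784 = 0.2910
B_A = 1 / 0.2910 = 3.4364
Σp_Cᵢ² = 0.33² + 0.24² + 0.18² + 0.23² + 0.02² = 0.1089 + 0.0576 + 0.0324 + 0.0529 + 0.0004 = 0.2522
B_C = 1 / 0.2522 = 3.9651
Highest B → broadest niche (most generalist): Species D (B = 4.45).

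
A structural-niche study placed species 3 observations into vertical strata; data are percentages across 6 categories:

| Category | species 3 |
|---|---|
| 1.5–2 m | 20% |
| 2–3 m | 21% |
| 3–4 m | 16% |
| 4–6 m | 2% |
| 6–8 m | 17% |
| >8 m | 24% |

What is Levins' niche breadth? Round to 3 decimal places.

5.086

Convert percentages to proportions (divide by 100).
Σpᵢ² = 0.20² + 0.21² + 0.16² + 0.02² + 0.17² + 0.24² = 0.0400 + 0.0441 + 0.0256 + 0.0004 + 0.0289 + 0.0576 = 0.1966
B = 1 / 0.1966 = 5.08647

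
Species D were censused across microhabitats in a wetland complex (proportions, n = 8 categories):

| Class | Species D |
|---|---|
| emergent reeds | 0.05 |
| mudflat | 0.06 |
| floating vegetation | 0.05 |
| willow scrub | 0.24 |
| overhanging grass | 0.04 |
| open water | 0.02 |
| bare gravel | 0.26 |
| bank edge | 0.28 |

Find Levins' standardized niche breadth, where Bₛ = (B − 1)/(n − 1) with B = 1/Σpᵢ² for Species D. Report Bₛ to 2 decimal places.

Σpᵢ² = 0.05² + 0.06² + 0.05² + 0.24² + 0.04² + 0.02² + 0.26² + 0.28² = 0.0025 + 0.0036 + 0.0025 + 0.0576 + 0.0016 + 0.0004 + 0.0676 + 0.0784 = 0.2142
B = 1 / 0.2142 = 4.6685
Bₛ = (B − 1)/(n − 1) = (4.6685 − 1)/(8 − 1) = 3.6685/7 = 0.5241

0.52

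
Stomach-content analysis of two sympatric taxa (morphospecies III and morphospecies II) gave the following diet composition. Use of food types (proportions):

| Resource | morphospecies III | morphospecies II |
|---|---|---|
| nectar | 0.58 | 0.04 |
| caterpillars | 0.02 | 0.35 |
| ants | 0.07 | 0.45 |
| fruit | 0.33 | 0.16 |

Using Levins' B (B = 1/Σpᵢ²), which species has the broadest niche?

Σp_IIIᵢ² = 0.58² + 0.02² + 0.07² + 0.33² = 0.3364 + 0.0004 + 0.0049 + 0.1089 = 0.4506
B_III = 1 / 0.4506 = 2.2193
Σp_IIᵢ² = 0.04² + 0.35² + 0.45² + 0.16² = 0.0016 + 0.1225 + 0.2025 + 0.0256 = 0.3522
B_II = 1 / 0.3522 = 2.8393
Highest B → broadest niche (most generalist): morphospecies II (B = 2.84).

morphospecies II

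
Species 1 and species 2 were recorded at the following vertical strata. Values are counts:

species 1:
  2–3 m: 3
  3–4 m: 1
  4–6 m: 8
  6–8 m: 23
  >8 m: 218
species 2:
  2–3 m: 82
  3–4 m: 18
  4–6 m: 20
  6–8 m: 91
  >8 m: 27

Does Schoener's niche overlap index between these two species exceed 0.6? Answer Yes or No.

Proportions for species 1 (n=253): 3/253=0.0119, 1/253=0.0040, 8/253=0.0316, 23/253=0.0909, 218/253=0.8617
Proportions for species 2 (n=238): 82/238=0.3445, 18/238=0.0756, 20/238=0.0840, 91/238=0.3824, 27/238=0.1134
Σ|p₁ᵢ − p₂ᵢ| = 0.3326 + 0.0716 + 0.0524 + 0.2915 + 0.7483 = 1.4964
D = 1 − ½ × 1.4964 = 1 − 0.74820 = 0.25180
D = 0.25180 < 0.6 → No.

No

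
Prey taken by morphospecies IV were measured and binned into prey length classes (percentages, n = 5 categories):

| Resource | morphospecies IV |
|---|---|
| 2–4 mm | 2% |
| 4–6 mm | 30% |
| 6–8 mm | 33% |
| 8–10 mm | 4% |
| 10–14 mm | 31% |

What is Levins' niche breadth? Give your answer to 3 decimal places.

3.367

Convert percentages to proportions (divide by 100).
Σpᵢ² = 0.02² + 0.30² + 0.33² + 0.04² + 0.31² = 0.0004 + 0.0900 + 0.1089 + 0.0016 + 0.0961 = 0.2970
B = 1 / 0.2970 = 3.36700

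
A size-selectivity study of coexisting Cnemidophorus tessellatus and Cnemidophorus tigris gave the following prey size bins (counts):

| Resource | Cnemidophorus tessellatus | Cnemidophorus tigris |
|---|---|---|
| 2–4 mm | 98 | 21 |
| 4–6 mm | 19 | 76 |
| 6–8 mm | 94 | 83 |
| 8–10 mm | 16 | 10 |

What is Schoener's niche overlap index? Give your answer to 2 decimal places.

0.66

Proportions for Cnemidophorus tessellatus (n=227): 98/227=0.4317, 19/227=0.0837, 94/227=0.4141, 16/227=0.0705
Proportions for Cnemidophorus tigris (n=190): 21/190=0.1105, 76/190=0.4000, 83/190=0.4368, 10/190=0.0526
Σ|p₁ᵢ − p₂ᵢ| = 0.3212 + 0.3163 + 0.0227 + 0.0179 = 0.6781
D = 1 − ½ × 0.6781 = 1 − 0.33905 = 0.66095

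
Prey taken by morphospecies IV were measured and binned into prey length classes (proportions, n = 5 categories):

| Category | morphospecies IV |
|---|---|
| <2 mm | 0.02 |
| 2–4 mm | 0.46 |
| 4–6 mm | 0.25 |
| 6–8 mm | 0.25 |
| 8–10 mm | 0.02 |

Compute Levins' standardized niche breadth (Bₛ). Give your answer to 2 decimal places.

0.49

Σpᵢ² = 0.02² + 0.46² + 0.25² + 0.25² + 0.02² = 0.0004 + 0.2116 + 0.0625 + 0.0625 + 0.0004 = 0.3374
B = 1 / 0.3374 = 2.9638
Bₛ = (B − 1)/(n − 1) = (2.9638 − 1)/(5 − 1) = 1.9638/4 = 0.4910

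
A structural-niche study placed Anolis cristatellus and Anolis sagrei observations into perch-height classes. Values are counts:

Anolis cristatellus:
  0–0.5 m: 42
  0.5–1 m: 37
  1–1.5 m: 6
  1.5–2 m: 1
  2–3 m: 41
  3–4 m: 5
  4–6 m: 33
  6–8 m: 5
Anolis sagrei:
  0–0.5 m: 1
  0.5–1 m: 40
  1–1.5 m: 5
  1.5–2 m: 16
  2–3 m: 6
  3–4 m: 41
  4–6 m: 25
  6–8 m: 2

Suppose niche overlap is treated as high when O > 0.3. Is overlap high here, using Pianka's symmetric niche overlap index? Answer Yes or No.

Proportions for Anolis cristatellus (n=170): 42/170=0.2471, 37/170=0.2176, 6/170=0.0353, 1/170=0.0059, 41/170=0.2412, 5/170=0.0294, 33/170=0.1941, 5/170=0.0294
Proportions for Anolis sagrei (n=136): 1/136=0.0074, 40/136=0.2941, 5/136=0.0368, 16/136=0.1176, 6/136=0.0441, 41/136=0.3015, 25/136=0.1838, 2/136=0.0147
Σ p₁ᵢp₂ᵢ = 0.001829 + 0.063996 + 0.001299 + 0.000694 + 0.010637 + 0.008864 + 0.035676 + 0.000432 = 0.123427
Σp_1ᵢ² = 0.2471² + 0.2176² + 0.0353² + 0.0059² + 0.2412² + 0.0294² + 0.1941² + 0.0294² = 0.061058 + 0.047350 + 0.001246 + 0.000035 + 0.058177 + 0.000864 + 0.037675 + 0.000864 = 0.207269
Σp_2ᵢ² = 0.0074² + 0.2941² + 0.0368² + 0.1176² + 0.0441² + 0.3015² + 0.1838² + 0.0147² = 0.000055 + 0.086495 + 0.001354 + 0.013830 + 0.001945 + 0.090902 + 0.033782 + 0.000216 = 0.228579
O = 0.123427 / √(0.207269 × 0.228579) = 0.123427 / 0.2176634 = 0.5671
O = 0.5671 > 0.3 → Yes.

Yes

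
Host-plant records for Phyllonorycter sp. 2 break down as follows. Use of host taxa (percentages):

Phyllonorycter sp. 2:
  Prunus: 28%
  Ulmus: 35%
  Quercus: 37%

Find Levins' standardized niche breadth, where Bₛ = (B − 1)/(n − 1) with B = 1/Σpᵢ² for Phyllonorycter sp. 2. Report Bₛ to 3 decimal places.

Convert percentages to proportions (divide by 100).
Σpᵢ² = 0.28² + 0.35² + 0.37² = 0.0784 + 0.1225 + 0.1369 = 0.3378
B = 1 / 0.3378 = 2.96033
Bₛ = (B − 1)/(n − 1) = (2.96033 − 1)/(3 − 1) = 1.96033/2 = 0.98017

0.980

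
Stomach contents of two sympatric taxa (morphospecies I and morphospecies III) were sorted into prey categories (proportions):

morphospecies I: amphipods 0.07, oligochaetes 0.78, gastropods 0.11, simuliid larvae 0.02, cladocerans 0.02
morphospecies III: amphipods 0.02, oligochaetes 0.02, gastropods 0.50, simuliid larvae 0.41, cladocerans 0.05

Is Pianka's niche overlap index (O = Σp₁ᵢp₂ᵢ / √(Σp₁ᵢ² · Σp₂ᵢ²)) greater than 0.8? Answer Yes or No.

No

Σ p₁ᵢp₂ᵢ = 0.0014 + 0.0156 + 0.0550 + 0.0082 + 0.0010 = 0.0812
Σp_1ᵢ² = 0.07² + 0.78² + 0.11² + 0.02² + 0.02² = 0.0049 + 0.6084 + 0.0121 + 0.0004 + 0.0004 = 0.6262
Σp_2ᵢ² = 0.02² + 0.02² + 0.50² + 0.41² + 0.05² = 0.0004 + 0.0004 + 0.2500 + 0.1681 + 0.0025 = 0.4214
O = 0.0812 / √(0.6262 × 0.4214) = 0.0812 / 0.51369 = 0.1581
O = 0.1581 < 0.8 → No.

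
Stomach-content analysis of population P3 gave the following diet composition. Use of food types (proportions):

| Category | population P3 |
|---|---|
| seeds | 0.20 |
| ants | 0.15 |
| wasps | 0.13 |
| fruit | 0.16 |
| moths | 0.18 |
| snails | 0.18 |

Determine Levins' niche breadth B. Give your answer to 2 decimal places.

Σpᵢ² = 0.20² + 0.15² + 0.13² + 0.16² + 0.18² + 0.18² = 0.0400 + 0.0225 + 0.0169 + 0.0256 + 0.0324 + 0.0324 = 0.1698
B = 1 / 0.1698 = 5.8893

5.89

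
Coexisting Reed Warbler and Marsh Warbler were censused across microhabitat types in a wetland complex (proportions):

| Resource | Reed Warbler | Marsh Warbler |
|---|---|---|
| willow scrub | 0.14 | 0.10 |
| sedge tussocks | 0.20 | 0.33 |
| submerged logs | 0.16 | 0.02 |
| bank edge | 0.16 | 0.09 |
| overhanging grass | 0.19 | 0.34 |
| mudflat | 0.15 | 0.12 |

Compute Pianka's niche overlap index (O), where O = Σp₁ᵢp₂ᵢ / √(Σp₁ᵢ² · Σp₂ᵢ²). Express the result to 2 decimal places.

0.86

Σ p₁ᵢp₂ᵢ = 0.0140 + 0.0660 + 0.0032 + 0.0144 + 0.0646 + 0.0180 = 0.1802
Σp_1ᵢ² = 0.14² + 0.20² + 0.16² + 0.16² + 0.19² + 0.15² = 0.0196 + 0.0400 + 0.0256 + 0.0256 + 0.0361 + 0.0225 = 0.1694
Σp_2ᵢ² = 0.10² + 0.33² + 0.02² + 0.09² + 0.34² + 0.12² = 0.0100 + 0.1089 + 0.0004 + 0.0081 + 0.1156 + 0.0144 = 0.2574
O = 0.1802 / √(0.1694 × 0.2574) = 0.1802 / 0.20881 = 0.8630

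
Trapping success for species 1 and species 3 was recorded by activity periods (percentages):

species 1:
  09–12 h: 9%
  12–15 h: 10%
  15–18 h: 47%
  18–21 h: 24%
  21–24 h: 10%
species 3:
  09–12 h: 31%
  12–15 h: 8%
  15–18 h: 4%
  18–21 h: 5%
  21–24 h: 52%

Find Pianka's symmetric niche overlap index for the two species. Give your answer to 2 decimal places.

0.35

Convert percentages to proportions (divide by 100).
Σ p₁ᵢp₂ᵢ = 0.0279 + 0.0080 + 0.0188 + 0.0120 + 0.0520 = 0.1187
Σp_1ᵢ² = 0.09² + 0.10² + 0.47² + 0.24² + 0.10² = 0.0081 + 0.0100 + 0.2209 + 0.0576 + 0.0100 = 0.3066
Σp_2ᵢ² = 0.31² + 0.08² + 0.04² + 0.05² + 0.52² = 0.0961 + 0.0064 + 0.0016 + 0.0025 + 0.2704 = 0.3770
O = 0.1187 / √(0.3066 × 0.3770) = 0.1187 / 0.33998 = 0.3491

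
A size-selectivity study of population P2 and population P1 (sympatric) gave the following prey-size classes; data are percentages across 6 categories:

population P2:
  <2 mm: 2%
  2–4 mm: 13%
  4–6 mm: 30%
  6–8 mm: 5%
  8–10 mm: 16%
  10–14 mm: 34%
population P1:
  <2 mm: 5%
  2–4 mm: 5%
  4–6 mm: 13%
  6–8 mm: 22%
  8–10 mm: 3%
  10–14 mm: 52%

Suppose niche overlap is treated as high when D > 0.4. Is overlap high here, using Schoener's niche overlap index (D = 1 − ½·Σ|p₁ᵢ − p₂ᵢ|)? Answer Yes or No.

Convert percentages to proportions (divide by 100).
Σ|p₁ᵢ − p₂ᵢ| = 0.03 + 0.08 + 0.17 + 0.17 + 0.13 + 0.18 = 0.76
D = 1 − ½ × 0.76 = 1 − 0.380 = 0.6200
D = 0.6200 > 0.4 → Yes.

Yes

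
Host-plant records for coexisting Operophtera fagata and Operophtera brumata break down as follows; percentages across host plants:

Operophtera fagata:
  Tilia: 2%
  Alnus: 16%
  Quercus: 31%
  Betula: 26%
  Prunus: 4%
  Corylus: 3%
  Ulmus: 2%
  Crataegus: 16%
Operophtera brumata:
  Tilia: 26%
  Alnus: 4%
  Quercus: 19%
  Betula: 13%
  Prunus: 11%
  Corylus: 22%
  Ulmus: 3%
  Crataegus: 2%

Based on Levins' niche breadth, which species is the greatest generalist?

Convert percentages to proportions (divide by 100).
Σp_fagaᵢ² = 0.02² + 0.16² + 0.31² + 0.26² + 0.04² + 0.03² + 0.02² + 0.16² = 0.0004 + 0.0256 + 0.0961 + 0.0676 + 0.0016 + 0.0009 + 0.0004 + 0.0256 = 0.2182
B_faga = 1 / 0.2182 = 4.5830
Σp_brumᵢ² = 0.26² + 0.04² + 0.19² + 0.13² + 0.11² + 0.22² + 0.03² + 0.02² = 0.0676 + 0.0016 + 0.0361 + 0.0169 + 0.0121 + 0.0484 + 0.0009 + 0.0004 = 0.1840
B_brum = 1 / 0.1840 = 5.4348
Highest B → broadest niche (most generalist): Operophtera brumata (B = 5.43).

Operophtera brumata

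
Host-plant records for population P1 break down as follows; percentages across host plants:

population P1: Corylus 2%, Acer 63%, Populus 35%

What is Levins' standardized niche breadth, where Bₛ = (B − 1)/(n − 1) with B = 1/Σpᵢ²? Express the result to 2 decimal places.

0.46

Convert percentages to proportions (divide by 100).
Σpᵢ² = 0.02² + 0.63² + 0.35² = 0.0004 + 0.3969 + 0.1225 = 0.5198
B = 1 / 0.5198 = 1.9238
Bₛ = (B − 1)/(n − 1) = (1.9238 − 1)/(3 − 1) = 0.9238/2 = 0.4619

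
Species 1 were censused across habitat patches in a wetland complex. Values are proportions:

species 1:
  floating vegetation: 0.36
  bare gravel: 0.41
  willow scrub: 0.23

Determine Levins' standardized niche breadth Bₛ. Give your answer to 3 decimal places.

Σpᵢ² = 0.36² + 0.41² + 0.23² = 0.1296 + 0.1681 + 0.0529 = 0.3506
B = 1 / 0.3506 = 2.85225
Bₛ = (B − 1)/(n − 1) = (2.85225 − 1)/(3 − 1) = 1.85225/2 = 0.92613

0.926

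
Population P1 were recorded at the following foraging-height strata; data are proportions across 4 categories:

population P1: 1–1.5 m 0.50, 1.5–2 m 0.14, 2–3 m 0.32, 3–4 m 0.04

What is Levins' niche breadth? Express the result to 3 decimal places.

2.677

Σpᵢ² = 0.50² + 0.14² + 0.32² + 0.04² = 0.2500 + 0.0196 + 0.1024 + 0.0016 = 0.3736
B = 1 / 0.3736 = 2.67666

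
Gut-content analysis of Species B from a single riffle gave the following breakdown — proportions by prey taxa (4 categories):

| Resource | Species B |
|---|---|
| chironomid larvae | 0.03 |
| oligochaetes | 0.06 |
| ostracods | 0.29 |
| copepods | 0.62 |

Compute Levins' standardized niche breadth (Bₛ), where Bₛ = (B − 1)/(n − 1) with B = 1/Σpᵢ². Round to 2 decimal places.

0.37

Σpᵢ² = 0.03² + 0.06² + 0.29² + 0.62² = 0.0009 + 0.0036 + 0.0841 + 0.3844 = 0.4730
B = 1 / 0.4730 = 2.1142
Bₛ = (B − 1)/(n − 1) = (2.1142 − 1)/(4 − 1) = 1.1142/3 = 0.3714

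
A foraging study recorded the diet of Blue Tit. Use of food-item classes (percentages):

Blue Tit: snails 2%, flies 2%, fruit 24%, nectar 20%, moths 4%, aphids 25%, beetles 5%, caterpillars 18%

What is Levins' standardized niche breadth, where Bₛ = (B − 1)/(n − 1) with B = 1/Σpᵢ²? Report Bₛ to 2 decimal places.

0.58

Convert percentages to proportions (divide by 100).
Σpᵢ² = 0.02² + 0.02² + 0.24² + 0.20² + 0.04² + 0.25² + 0.05² + 0.18² = 0.0004 + 0.0004 + 0.0576 + 0.0400 + 0.0016 + 0.0625 + 0.0025 + 0.0324 = 0.1974
B = 1 / 0.1974 = 5.0659
Bₛ = (B − 1)/(n − 1) = (5.0659 − 1)/(8 − 1) = 4.0659/7 = 0.5808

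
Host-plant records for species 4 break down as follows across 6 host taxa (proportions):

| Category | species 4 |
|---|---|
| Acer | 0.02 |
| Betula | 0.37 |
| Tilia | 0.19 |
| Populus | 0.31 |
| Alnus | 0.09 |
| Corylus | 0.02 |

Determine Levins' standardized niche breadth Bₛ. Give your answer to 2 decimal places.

0.52

Σpᵢ² = 0.02² + 0.37² + 0.19² + 0.31² + 0.09² + 0.02² = 0.0004 + 0.1369 + 0.0361 + 0.0961 + 0.0081 + 0.0004 = 0.2780
B = 1 / 0.2780 = 3.5971
Bₛ = (B − 1)/(n − 1) = (3.5971 − 1)/(6 − 1) = 2.5971/5 = 0.5194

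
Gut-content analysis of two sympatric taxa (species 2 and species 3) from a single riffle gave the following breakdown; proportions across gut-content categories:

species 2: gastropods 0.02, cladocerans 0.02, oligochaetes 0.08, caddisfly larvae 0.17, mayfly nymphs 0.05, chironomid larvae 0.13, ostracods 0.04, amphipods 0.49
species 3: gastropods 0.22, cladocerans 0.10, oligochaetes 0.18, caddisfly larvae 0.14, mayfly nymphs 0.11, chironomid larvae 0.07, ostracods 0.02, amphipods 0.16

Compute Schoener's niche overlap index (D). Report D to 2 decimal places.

Σ|p₁ᵢ − p₂ᵢ| = 0.20 + 0.08 + 0.10 + 0.03 + 0.06 + 0.06 + 0.02 + 0.33 = 0.88
D = 1 − ½ × 0.88 = 1 − 0.440 = 0.5600

0.56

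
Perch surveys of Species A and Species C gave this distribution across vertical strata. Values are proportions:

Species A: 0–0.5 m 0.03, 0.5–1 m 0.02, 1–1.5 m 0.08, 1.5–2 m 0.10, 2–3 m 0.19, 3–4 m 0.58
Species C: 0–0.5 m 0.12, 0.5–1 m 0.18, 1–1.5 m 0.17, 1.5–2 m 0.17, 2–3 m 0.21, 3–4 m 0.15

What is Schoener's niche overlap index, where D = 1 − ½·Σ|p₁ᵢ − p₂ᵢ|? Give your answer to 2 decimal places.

0.57

Σ|p₁ᵢ − p₂ᵢ| = 0.09 + 0.16 + 0.09 + 0.07 + 0.02 + 0.43 = 0.86
D = 1 − ½ × 0.86 = 1 − 0.430 = 0.5700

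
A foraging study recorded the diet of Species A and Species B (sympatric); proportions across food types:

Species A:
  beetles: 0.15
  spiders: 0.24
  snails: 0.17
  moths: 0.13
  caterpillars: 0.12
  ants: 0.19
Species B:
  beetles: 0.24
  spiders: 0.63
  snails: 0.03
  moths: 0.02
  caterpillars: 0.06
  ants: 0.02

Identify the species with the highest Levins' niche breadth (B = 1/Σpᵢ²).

Σp_Aᵢ² = 0.15² + 0.24² + 0.17² + 0.13² + 0.12² + 0.19² = 0.0225 + 0.0576 + 0.0289 + 0.0169 + 0.0144 + 0.0361 = 0.1764
B_A = 1 / 0.1764 = 5.6689
Σp_Bᵢ² = 0.24² + 0.63² + 0.03² + 0.02² + 0.06² + 0.02² = 0.0576 + 0.3969 + 0.0009 + 0.0004 + 0.0036 + 0.0004 = 0.4598
B_B = 1 / 0.4598 = 2.1749
Highest B → broadest niche (most generalist): Species A (B = 5.67).

Species A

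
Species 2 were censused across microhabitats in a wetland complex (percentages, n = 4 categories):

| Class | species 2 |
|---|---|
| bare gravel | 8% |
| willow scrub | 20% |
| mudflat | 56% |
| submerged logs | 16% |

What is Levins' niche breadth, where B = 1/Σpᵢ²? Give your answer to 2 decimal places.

Convert percentages to proportions (divide by 100).
Σpᵢ² = 0.08² + 0.20² + 0.56² + 0.16² = 0.0064 + 0.0400 + 0.3136 + 0.0256 = 0.3856
B = 1 / 0.3856 = 2.5934

2.59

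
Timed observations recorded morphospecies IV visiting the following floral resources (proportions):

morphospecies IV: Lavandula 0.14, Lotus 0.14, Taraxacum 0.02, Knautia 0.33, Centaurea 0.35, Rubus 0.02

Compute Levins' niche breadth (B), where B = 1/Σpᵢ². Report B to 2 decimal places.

3.68

Σpᵢ² = 0.14² + 0.14² + 0.02² + 0.33² + 0.35² + 0.02² = 0.0196 + 0.0196 + 0.0004 + 0.1089 + 0.1225 + 0.0004 = 0.2714
B = 1 / 0.2714 = 3.6846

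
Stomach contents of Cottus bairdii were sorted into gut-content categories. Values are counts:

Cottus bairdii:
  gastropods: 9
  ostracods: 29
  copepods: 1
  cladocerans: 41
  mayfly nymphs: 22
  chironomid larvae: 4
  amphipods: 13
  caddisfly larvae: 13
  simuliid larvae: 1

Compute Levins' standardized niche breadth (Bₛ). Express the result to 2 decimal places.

Proportions for Cottus bairdii (n=133): 9/133=0.0677, 29/133=0.2180, 1/133=0.0075, 41/133=0.3083, 22/133=0.1654, 4/133=0.0301, 13/133=0.0977, 13/133=0.0977, 1/133=0.0075
Σpᵢ² = 0.0677² + 0.2180² + 0.0075² + 0.3083² + 0.1654² + 0.0301² + 0.0977² + 0.0977² + 0.0075² = 0.004583 + 0.047524 + 0.000056 + 0.095049 + 0.027357 + 0.000906 + 0.009545 + 0.009545 + 0.000056 = 0.194621
B = 1 / 0.194621 = 5.1382
Bₛ = (B − 1)/(n − 1) = (5.1382 − 1)/(9 − 1) = 4.1382/8 = 0.5173

0.52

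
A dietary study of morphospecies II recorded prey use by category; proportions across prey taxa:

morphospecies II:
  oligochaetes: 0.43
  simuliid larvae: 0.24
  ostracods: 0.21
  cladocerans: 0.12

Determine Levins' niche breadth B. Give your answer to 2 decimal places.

Σpᵢ² = 0.43² + 0.24² + 0.21² + 0.12² = 0.1849 + 0.0576 + 0.0441 + 0.0144 = 0.3010
B = 1 / 0.3010 = 3.3223

3.32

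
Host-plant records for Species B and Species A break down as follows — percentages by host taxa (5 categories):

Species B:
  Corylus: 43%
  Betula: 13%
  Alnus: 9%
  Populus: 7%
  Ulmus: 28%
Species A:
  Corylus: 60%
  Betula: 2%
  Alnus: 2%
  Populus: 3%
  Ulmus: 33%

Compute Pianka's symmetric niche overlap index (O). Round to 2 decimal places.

Convert percentages to proportions (divide by 100).
Σ p₁ᵢp₂ᵢ = 0.2580 + 0.0026 + 0.0018 + 0.0021 + 0.0924 = 0.3569
Σp_1ᵢ² = 0.43² + 0.13² + 0.09² + 0.07² + 0.28² = 0.1849 + 0.0169 + 0.0081 + 0.0049 + 0.0784 = 0.2932
Σp_2ᵢ² = 0.60² + 0.02² + 0.02² + 0.03² + 0.33² = 0.3600 + 0.0004 + 0.0004 + 0.0009 + 0.1089 = 0.4706
O = 0.3569 / √(0.2932 × 0.4706) = 0.3569 / 0.37146 = 0.9608

0.96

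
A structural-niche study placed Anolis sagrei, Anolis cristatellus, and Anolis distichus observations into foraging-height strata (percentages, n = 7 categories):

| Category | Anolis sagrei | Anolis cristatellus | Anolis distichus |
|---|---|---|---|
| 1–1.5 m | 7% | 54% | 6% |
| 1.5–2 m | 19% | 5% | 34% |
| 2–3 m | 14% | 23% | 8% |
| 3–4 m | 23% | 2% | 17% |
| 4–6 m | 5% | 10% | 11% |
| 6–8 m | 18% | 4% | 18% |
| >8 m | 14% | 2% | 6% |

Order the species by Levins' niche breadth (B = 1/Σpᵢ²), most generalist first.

Anolis sagrei > Anolis distichus > Anolis cristatellus

Convert percentages to proportions (divide by 100).
Σp_sagrᵢ² = 0.07² + 0.19² + 0.14² + 0.23² + 0.05² + 0.18² + 0.14² = 0.0049 + 0.0361 + 0.0196 + 0.0529 + 0.0025 + 0.0324 + 0.0196 = 0.1680
B_sagr = 1 / 0.1680 = 5.9524
Σp_crisᵢ² = 0.54² + 0.05² + 0.23² + 0.02² + 0.10² + 0.04² + 0.02² = 0.2916 + 0.0025 + 0.0529 + 0.0004 + 0.0100 + 0.0016 + 0.0004 = 0.3594
B_cris = 1 / 0.3594 = 2.7824
Σp_distᵢ² = 0.06² + 0.34² + 0.08² + 0.17² + 0.11² + 0.18² + 0.06² = 0.0036 + 0.1156 + 0.0064 + 0.0289 + 0.0121 + 0.0324 + 0.0036 = 0.2026
B_dist = 1 / 0.2026 = 4.9358
Ranking by B (broadest → narrowest): Anolis sagrei (5.95) > Anolis distichus (4.94) > Anolis cristatellus (2.78)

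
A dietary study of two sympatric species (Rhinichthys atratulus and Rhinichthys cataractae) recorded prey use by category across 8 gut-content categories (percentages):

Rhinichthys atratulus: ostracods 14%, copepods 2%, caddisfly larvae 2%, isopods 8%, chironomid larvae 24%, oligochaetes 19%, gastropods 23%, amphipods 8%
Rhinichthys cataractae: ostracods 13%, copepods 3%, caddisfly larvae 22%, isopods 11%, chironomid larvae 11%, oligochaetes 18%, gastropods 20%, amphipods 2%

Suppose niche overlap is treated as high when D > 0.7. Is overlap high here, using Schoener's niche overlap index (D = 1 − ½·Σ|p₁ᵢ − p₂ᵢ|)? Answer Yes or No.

Convert percentages to proportions (divide by 100).
Σ|p₁ᵢ − p₂ᵢ| = 0.01 + 0.01 + 0.20 + 0.03 + 0.13 + 0.01 + 0.03 + 0.06 = 0.48
D = 1 − ½ × 0.48 = 1 − 0.240 = 0.7600
D = 0.7600 > 0.7 → Yes.

Yes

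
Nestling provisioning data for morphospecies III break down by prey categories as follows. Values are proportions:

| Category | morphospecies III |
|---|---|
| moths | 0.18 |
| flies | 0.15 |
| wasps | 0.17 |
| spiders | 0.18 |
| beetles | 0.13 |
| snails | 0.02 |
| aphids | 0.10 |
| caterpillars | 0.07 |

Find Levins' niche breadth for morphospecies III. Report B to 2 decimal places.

Σpᵢ² = 0.18² + 0.15² + 0.17² + 0.18² + 0.13² + 0.02² + 0.10² + 0.07² = 0.0324 + 0.0225 + 0.0289 + 0.0324 + 0.0169 + 0.0004 + 0.0100 + 0.0049 = 0.1484
B = 1 / 0.1484 = 6.7385

6.74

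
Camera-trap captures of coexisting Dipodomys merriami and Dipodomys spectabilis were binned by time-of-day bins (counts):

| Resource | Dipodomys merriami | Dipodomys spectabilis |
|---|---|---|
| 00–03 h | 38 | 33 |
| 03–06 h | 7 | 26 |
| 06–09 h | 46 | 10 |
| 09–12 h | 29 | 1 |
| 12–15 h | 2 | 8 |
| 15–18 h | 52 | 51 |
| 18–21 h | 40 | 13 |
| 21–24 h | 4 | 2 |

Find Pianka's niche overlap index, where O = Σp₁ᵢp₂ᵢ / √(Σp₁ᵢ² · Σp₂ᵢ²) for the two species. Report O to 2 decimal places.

0.80

Proportions for Dipodomys merriami (n=218): 38/218=0.1743, 7/218=0.0321, 46/218=0.2110, 29/218=0.1330, 2/218=0.0092, 52/218=0.2385, 40/218=0.1835, 4/218=0.0183
Proportions for Dipodomys spectabilis (n=144): 33/144=0.2292, 26/144=0.1806, 10/144=0.0694, 1/144=0.0069, 8/144=0.0556, 51/144=0.3542, 13/144=0.0903, 2/144=0.0139
Σ p₁ᵢp₂ᵢ = 0.039950 + 0.005797 + 0.014643 + 0.000918 + 0.000512 + 0.084477 + 0.016570 + 0.000254 = 0.163121
Σp_1ᵢ² = 0.1743² + 0.0321² + 0.2110² + 0.1330² + 0.0092² + 0.2385² + 0.1835² + 0.0183² = 0.030380 + 0.001030 + 0.044521 + 0.017689 + 0.000085 + 0.056882 + 0.033672 + 0.000335 = 0.184594
Σp_2ᵢ² = 0.2292² + 0.1806² + 0.0694² + 0.0069² + 0.0556² + 0.3542² + 0.0903² + 0.0139² = 0.052533 + 0.032616 + 0.004816 + 0.000048 + 0.003091 + 0.125458 + 0.008154 + 0.000193 = 0.226909
O = 0.163121 / √(0.184594 × 0.226909) = 0.163121 / 0.2046608 = 0.7970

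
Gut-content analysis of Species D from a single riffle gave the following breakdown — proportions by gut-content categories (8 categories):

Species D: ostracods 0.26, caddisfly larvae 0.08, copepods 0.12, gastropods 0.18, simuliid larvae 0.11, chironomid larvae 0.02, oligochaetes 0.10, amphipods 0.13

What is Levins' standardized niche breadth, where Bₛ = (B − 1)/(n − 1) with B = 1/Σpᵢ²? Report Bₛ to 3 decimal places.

Σpᵢ² = 0.26² + 0.08² + 0.12² + 0.18² + 0.11² + 0.02² + 0.10² + 0.13² = 0.0676 + 0.0064 + 0.0144 + 0.0324 + 0.0121 + 0.0004 + 0.0100 + 0.0169 = 0.1602
B = 1 / 0.1602 = 6.24220
Bₛ = (B − 1)/(n − 1) = (6.24220 − 1)/(8 − 1) = 5.24220/7 = 0.74889

0.749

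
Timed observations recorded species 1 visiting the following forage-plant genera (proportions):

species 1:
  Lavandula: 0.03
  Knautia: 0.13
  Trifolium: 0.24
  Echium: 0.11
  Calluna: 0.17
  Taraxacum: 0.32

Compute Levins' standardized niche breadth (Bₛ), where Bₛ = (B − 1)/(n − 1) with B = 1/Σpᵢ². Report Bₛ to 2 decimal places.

0.71

Σpᵢ² = 0.03² + 0.13² + 0.24² + 0.11² + 0.17² + 0.32² = 0.0009 + 0.0169 + 0.0576 + 0.0121 + 0.0289 + 0.1024 = 0.2188
B = 1 / 0.2188 = 4.5704
Bₛ = (B − 1)/(n − 1) = (4.5704 − 1)/(6 − 1) = 3.5704/5 = 0.7141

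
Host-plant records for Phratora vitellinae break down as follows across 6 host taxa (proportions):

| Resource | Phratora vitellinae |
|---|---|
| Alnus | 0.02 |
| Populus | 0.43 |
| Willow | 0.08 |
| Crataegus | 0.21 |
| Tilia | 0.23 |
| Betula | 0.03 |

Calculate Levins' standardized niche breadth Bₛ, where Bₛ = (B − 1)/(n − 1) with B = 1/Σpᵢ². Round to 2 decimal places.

0.49

Σpᵢ² = 0.02² + 0.43² + 0.08² + 0.21² + 0.23² + 0.03² = 0.0004 + 0.1849 + 0.0064 + 0.0441 + 0.0529 + 0.0009 = 0.2896
B = 1 / 0.2896 = 3.4530
Bₛ = (B − 1)/(n − 1) = (3.4530 − 1)/(6 − 1) = 2.4530/5 = 0.4906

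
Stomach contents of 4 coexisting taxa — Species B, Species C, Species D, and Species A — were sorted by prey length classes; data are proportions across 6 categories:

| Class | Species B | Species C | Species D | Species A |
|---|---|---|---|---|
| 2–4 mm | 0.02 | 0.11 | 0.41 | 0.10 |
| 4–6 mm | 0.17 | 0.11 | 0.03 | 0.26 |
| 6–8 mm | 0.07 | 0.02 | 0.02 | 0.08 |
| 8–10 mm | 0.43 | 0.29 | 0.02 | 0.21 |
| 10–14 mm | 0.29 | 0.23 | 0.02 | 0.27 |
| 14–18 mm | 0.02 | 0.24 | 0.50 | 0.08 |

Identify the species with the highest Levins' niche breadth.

Σp_Bᵢ² = 0.02² + 0.17² + 0.07² + 0.43² + 0.29² + 0.02² = 0.0004 + 0.0289 + 0.0049 + 0.1849 + 0.0841 + 0.0004 = 0.3036
B_B = 1 / 0.3036 = 3.2938
Σp_Cᵢ² = 0.11² + 0.11² + 0.02² + 0.29² + 0.23² + 0.24² = 0.0121 + 0.0121 + 0.0004 + 0.0841 + 0.0529 + 0.0576 = 0.2192
B_C = 1 / 0.2192 = 4.5620
Σp_Dᵢ² = 0.41² + 0.03² + 0.02² + 0.02² + 0.02² + 0.50² = 0.1681 + 0.0009 + 0.0004 + 0.0004 + 0.0004 + 0.2500 = 0.4202
B_D = 1 / 0.4202 = 2.3798
Σp_Aᵢ² = 0.10² + 0.26² + 0.08² + 0.21² + 0.27² + 0.08² = 0.0100 + 0.0676 + 0.0064 + 0.0441 + 0.0729 + 0.0064 = 0.2074
B_A = 1 / 0.2074 = 4.8216
Highest B → broadest niche (most generalist): Species A (B = 4.82).

Species A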